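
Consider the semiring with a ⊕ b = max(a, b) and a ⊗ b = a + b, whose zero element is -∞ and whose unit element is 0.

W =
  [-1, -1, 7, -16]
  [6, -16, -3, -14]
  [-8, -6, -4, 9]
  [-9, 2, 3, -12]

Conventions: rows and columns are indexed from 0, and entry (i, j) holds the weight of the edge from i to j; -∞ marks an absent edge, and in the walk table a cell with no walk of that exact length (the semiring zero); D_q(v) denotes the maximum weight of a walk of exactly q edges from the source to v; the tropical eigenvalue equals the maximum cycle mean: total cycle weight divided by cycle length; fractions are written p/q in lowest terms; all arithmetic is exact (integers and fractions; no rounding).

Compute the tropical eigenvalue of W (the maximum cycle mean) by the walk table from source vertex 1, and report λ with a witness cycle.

q=0: [-∞, 0, -∞, -∞]
q=1: [6, -16, -3, -14]
q=2: [5, 5, 13, 6]
q=3: [11, 8, 12, 22]
q=4: [14, 24, 25, 21]
Optimal cycle mean attained by: cycle 0->2->3->1->0, total 7 + 9 + 2 + 6, length 4.
Answer: λ = 6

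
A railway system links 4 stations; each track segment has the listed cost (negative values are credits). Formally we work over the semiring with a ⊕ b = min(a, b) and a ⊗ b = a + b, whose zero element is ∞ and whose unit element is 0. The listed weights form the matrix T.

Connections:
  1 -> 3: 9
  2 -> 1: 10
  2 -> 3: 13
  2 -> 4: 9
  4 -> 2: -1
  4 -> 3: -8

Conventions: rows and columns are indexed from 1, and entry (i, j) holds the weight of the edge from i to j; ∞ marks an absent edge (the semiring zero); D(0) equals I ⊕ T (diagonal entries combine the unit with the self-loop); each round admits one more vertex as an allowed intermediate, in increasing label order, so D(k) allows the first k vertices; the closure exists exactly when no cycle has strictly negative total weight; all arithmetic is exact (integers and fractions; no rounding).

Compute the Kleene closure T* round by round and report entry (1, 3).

D(0):
  [0, ∞, 9, ∞]
  [10, 0, 13, 9]
  [∞, ∞, 0, ∞]
  [∞, -1, -8, 0]
D(1):
  [0, ∞, 9, ∞]
  [10, 0, 13, 9]
  [∞, ∞, 0, ∞]
  [∞, -1, -8, 0]
D(2):
  [0, ∞, 9, ∞]
  [10, 0, 13, 9]
  [∞, ∞, 0, ∞]
  [9, -1, -8, 0]
D(3):
  [0, ∞, 9, ∞]
  [10, 0, 13, 9]
  [∞, ∞, 0, ∞]
  [9, -1, -8, 0]
D(4):
  [0, ∞, 9, ∞]
  [10, 0, 1, 9]
  [∞, ∞, 0, ∞]
  [9, -1, -8, 0]
Answer: T*[1][3] = 9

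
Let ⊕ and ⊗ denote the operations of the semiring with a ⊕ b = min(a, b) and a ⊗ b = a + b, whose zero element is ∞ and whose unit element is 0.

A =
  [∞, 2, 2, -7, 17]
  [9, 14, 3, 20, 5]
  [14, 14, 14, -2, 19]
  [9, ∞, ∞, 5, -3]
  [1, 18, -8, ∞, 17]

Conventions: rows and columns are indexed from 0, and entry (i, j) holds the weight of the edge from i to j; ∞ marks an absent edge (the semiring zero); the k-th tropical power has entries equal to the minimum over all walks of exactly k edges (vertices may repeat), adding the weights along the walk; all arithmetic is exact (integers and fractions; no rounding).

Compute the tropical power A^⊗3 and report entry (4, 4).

A^⊗2:
  [2, 16, 5, -2, -10]
  [6, 11, -3, 1, 17]
  [7, 16, 11, 3, -5]
  [-2, 11, -11, 2, 2]
  [6, 3, 3, -10, 11]
A^⊗3:
  [-9, 4, -18, -5, -5]
  [10, 8, 8, -5, -2]
  [-4, 9, -13, 0, 0]
  [3, 0, -6, -13, -1]
  [-1, 8, 3, -5, -13]
Key observation: the optimum is the walk 4->2->3->4, with weight (-8) + (-2) + (-3) = -13.
Optimal value attained by: walk 4->2->3->4.
Answer: (A^⊗3)[4][4] = -13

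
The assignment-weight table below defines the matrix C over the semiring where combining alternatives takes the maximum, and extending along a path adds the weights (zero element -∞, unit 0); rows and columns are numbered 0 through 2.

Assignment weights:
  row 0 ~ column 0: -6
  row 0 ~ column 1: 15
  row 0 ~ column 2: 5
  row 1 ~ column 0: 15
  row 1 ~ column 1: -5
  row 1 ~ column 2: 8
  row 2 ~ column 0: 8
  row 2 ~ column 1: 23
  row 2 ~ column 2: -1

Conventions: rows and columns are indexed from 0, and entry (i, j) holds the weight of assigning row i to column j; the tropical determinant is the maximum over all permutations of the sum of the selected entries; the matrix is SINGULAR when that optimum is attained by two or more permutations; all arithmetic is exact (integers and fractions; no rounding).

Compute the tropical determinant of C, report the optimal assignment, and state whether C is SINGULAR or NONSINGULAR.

σ = (0, 1, 2): (-6) + (-5) + (-1) = -12
σ = (0, 2, 1): (-6) + 8 + 23 = 25
σ = (1, 0, 2): 15 + 15 + (-1) = 29
σ = (1, 2, 0): 15 + 8 + 8 = 31
σ = (2, 0, 1): 5 + 15 + 23 = 43
σ = (2, 1, 0): 5 + (-5) + 8 = 8
Optimal value attained by: σ = (2, 0, 1).
Answer: det⊕(C) = 43; verdict: NONSINGULAR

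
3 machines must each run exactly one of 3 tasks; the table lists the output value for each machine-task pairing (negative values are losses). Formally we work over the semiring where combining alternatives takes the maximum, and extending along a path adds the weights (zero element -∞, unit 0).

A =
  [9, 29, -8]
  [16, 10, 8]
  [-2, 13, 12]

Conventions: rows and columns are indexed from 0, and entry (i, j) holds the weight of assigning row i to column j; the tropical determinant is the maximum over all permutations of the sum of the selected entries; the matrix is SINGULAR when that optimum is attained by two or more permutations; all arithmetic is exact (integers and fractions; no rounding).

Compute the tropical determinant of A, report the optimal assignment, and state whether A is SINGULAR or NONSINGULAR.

σ = (0, 1, 2): 9 + 10 + 12 = 31
σ = (0, 2, 1): 9 + 8 + 13 = 30
σ = (1, 0, 2): 29 + 16 + 12 = 57
σ = (1, 2, 0): 29 + 8 + (-2) = 35
σ = (2, 0, 1): (-8) + 16 + 13 = 21
σ = (2, 1, 0): (-8) + 10 + (-2) = 0
Optimal value attained by: σ = (1, 0, 2).
Answer: det⊕(A) = 57; verdict: NONSINGULAR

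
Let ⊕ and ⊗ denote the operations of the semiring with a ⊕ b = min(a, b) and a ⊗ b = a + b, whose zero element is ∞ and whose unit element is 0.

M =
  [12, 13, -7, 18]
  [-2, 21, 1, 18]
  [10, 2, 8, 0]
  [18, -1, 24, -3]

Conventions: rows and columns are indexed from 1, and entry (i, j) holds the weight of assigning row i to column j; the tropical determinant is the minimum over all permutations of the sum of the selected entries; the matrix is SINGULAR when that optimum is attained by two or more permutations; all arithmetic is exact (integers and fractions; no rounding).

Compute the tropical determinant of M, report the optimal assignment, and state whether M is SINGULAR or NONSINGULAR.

σ = (1, 2, 3, 4): 12 + 21 + 8 + (-3) = 38
σ = (1, 2, 4, 3): 12 + 21 + 0 + 24 = 57
σ = (1, 3, 2, 4): 12 + 1 + 2 + (-3) = 12
σ = (1, 3, 4, 2): 12 + 1 + 0 + (-1) = 12
σ = (1, 4, 2, 3): 12 + 18 + 2 + 24 = 56
σ = (1, 4, 3, 2): 12 + 18 + 8 + (-1) = 37
σ = (2, 1, 3, 4): 13 + (-2) + 8 + (-3) = 16
σ = (2, 1, 4, 3): 13 + (-2) + 0 + 24 = 35
σ = (2, 3, 1, 4): 13 + 1 + 10 + (-3) = 21
σ = (2, 3, 4, 1): 13 + 1 + 0 + 18 = 32
σ = (2, 4, 1, 3): 13 + 18 + 10 + 24 = 65
σ = (2, 4, 3, 1): 13 + 18 + 8 + 18 = 57
σ = (3, 1, 2, 4): (-7) + (-2) + 2 + (-3) = -10
σ = (3, 1, 4, 2): (-7) + (-2) + 0 + (-1) = -10
σ = (3, 2, 1, 4): (-7) + 21 + 10 + (-3) = 21
σ = (3, 2, 4, 1): (-7) + 21 + 0 + 18 = 32
σ = (3, 4, 1, 2): (-7) + 18 + 10 + (-1) = 20
σ = (3, 4, 2, 1): (-7) + 18 + 2 + 18 = 31
σ = (4, 1, 2, 3): 18 + (-2) + 2 + 24 = 42
σ = (4, 1, 3, 2): 18 + (-2) + 8 + (-1) = 23
σ = (4, 2, 1, 3): 18 + 21 + 10 + 24 = 73
σ = (4, 2, 3, 1): 18 + 21 + 8 + 18 = 65
σ = (4, 3, 1, 2): 18 + 1 + 10 + (-1) = 28
σ = (4, 3, 2, 1): 18 + 1 + 2 + 18 = 39
Optimal value attained by: σ = (3, 1, 2, 4).
Answer: det⊕(M) = -10; verdict: SINGULAR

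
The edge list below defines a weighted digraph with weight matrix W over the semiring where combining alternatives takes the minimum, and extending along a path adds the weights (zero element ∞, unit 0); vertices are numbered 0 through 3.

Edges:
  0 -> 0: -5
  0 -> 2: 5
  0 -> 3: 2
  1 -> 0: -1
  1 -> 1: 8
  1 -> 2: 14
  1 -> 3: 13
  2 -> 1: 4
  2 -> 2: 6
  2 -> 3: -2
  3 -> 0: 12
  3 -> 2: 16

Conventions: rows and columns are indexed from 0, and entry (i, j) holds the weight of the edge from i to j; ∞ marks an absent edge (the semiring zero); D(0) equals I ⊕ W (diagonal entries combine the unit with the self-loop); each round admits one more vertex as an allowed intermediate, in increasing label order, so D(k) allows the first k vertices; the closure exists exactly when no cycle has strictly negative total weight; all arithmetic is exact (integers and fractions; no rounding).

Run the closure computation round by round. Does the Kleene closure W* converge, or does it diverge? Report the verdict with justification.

Detection: at round 0, diagonal entry (0, 0) turns strictly negative.
Key observation: the cycle 0->0 has total weight (-5), which is strictly negative.
Answer: DIVERGES — negative cycle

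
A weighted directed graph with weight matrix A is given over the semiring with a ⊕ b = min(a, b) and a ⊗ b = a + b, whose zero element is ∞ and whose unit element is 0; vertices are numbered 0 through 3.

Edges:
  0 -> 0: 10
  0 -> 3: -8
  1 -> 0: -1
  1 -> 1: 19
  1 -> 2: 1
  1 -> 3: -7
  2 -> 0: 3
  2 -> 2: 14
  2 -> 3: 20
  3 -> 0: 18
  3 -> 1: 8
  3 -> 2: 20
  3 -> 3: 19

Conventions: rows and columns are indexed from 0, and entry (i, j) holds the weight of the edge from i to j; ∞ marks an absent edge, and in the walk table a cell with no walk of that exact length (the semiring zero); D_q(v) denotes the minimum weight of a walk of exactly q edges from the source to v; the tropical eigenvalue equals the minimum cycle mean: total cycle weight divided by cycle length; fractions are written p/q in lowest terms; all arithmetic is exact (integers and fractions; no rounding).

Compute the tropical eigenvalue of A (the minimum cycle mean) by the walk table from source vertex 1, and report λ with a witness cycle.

q=0: [∞, 0, ∞, ∞]
q=1: [-1, 19, 1, -7]
q=2: [4, 1, 13, -9]
q=3: [0, -1, 2, -6]
q=4: [-2, 2, 0, -8]
Optimal cycle mean attained by: cycle 0->3->1->0, total (-8) + 8 + (-1), length 3.
Answer: λ = -1/3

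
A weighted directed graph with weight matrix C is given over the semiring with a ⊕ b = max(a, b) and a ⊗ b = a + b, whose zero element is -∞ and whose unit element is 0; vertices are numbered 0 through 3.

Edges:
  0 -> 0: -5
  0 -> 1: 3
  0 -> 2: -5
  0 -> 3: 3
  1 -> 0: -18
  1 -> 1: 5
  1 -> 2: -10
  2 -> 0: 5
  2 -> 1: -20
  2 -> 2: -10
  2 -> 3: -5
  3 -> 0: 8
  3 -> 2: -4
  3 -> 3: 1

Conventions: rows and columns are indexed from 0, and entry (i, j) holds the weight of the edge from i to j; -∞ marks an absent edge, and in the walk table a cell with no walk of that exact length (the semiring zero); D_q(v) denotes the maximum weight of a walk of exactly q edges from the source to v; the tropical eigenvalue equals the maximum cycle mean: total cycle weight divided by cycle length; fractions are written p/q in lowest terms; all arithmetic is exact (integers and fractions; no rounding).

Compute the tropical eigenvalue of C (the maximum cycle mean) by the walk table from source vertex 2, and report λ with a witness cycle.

q=0: [-∞, -∞, 0, -∞]
q=1: [5, -20, -10, -5]
q=2: [3, 8, 0, 8]
q=3: [16, 13, 4, 9]
q=4: [17, 19, 11, 19]
Optimal cycle mean attained by: cycle 0->3->0, total 3 + 8, length 2.
Answer: λ = 11/2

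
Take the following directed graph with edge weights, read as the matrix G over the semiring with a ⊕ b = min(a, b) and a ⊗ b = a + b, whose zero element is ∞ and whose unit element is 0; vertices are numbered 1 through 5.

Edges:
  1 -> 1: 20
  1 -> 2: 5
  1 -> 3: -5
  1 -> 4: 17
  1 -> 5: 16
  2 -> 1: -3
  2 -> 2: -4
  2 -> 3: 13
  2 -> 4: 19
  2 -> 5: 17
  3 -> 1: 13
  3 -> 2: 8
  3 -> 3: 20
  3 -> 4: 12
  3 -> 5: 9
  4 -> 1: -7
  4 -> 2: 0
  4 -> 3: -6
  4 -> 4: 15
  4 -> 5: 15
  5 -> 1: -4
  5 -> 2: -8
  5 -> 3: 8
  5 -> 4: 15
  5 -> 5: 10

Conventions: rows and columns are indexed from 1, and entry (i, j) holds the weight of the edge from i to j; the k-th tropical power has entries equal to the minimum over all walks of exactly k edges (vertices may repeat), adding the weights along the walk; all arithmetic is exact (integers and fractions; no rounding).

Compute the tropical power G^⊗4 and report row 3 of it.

G^⊗2:
  [2, 1, 11, 7, 4]
  [-7, -8, -8, 14, 13]
  [5, 1, 6, 24, 19]
  [-3, -4, -12, 6, 3]
  [-11, -12, -9, 11, 9]
G^⊗3:
  [-2, -4, -3, 19, 14]
  [-11, -12, -12, 4, 1]
  [-2, -3, 0, 18, 15]
  [-7, -8, -8, 0, -3]
  [-15, -16, -16, 3, 0]
G^⊗4:
  [-7, -8, -7, 9, 6]
  [-15, -16, -16, 0, -3]
  [-6, -7, -7, 12, 9]
  [-11, -12, -12, 4, 1]
  [-19, -20, -20, -4, -7]
Answer: row 3 of G^⊗4 = [-6, -7, -7, 12, 9]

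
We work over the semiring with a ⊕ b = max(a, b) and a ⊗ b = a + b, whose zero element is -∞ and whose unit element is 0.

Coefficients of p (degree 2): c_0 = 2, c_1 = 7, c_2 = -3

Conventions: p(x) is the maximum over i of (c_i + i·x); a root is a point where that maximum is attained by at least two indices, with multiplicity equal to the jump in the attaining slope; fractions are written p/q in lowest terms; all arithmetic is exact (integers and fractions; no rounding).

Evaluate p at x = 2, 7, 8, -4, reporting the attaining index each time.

p(2) = max(2+0·2=2, 7+1·2=9, -3+2·2=1) = 9 (attained by i=1)
p(7) = max(2+0·7=2, 7+1·7=14, -3+2·7=11) = 14 (attained by i=1)
p(8) = max(2+0·8=2, 7+1·8=15, -3+2·8=13) = 15 (attained by i=1)
p(-4) = max(2+0·(-4)=2, 7+1·(-4)=3, -3+2·(-4)=-11) = 3 (attained by i=1)
Answer: p(2) = 9; p(7) = 14; p(8) = 15; p(-4) = 3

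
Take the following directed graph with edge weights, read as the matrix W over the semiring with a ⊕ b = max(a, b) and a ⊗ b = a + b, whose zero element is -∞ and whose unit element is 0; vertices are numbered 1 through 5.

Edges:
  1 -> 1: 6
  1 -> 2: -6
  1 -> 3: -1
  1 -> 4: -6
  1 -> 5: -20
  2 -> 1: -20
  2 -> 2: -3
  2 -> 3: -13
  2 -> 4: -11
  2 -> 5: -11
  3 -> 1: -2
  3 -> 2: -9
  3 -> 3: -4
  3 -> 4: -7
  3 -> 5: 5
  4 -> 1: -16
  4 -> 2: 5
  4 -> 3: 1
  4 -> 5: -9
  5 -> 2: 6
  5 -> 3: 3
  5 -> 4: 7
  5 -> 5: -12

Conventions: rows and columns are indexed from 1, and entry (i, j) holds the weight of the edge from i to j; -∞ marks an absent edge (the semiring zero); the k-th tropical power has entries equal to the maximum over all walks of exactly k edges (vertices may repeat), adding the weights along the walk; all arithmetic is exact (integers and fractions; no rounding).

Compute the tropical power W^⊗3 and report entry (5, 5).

W^⊗2:
  [12, 0, 5, 0, 4]
  [-14, -5, -8, -4, -8]
  [4, 11, 8, 12, 1]
  [-1, 2, -3, -2, 6]
  [1, 12, 8, -4, 8]
W^⊗3:
  [18, 10, 11, 11, 10]
  [-8, 1, -3, -1, -3]
  [10, 17, 13, 8, 13]
  [5, 12, 9, 13, 2]
  [7, 14, 11, 15, 13]
Key observation: the optimum is the walk 5->4->3->5, with weight 7 + 1 + 5 = 13.
Optimal value attained by: walk 5->4->3->5.
Answer: (W^⊗3)[5][5] = 13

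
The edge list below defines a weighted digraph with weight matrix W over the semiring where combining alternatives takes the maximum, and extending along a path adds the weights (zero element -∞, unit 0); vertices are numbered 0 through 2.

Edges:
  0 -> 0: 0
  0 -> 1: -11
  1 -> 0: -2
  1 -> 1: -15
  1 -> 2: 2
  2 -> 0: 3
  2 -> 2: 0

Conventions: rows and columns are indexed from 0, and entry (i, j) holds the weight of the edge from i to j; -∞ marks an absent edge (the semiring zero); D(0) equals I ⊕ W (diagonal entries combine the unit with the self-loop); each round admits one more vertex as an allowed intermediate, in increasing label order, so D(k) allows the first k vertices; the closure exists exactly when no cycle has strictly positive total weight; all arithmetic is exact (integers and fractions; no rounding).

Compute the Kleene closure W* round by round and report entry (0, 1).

D(0):
  [0, -11, -∞]
  [-2, 0, 2]
  [3, -∞, 0]
D(1):
  [0, -11, -∞]
  [-2, 0, 2]
  [3, -8, 0]
D(2):
  [0, -11, -9]
  [-2, 0, 2]
  [3, -8, 0]
D(3):
  [0, -11, -9]
  [5, 0, 2]
  [3, -8, 0]
Answer: W*[0][1] = -11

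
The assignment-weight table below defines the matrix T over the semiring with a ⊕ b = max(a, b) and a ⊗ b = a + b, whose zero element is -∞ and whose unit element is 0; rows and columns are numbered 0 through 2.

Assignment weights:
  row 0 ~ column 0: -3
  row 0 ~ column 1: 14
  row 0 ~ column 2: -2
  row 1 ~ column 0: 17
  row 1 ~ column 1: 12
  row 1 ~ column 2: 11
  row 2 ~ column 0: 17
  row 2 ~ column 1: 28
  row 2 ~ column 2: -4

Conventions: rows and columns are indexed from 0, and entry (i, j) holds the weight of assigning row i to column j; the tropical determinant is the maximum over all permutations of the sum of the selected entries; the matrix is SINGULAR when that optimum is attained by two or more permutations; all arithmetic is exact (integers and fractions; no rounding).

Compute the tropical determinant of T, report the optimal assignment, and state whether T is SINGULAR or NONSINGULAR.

σ = (0, 1, 2): (-3) + 12 + (-4) = 5
σ = (0, 2, 1): (-3) + 11 + 28 = 36
σ = (1, 0, 2): 14 + 17 + (-4) = 27
σ = (1, 2, 0): 14 + 11 + 17 = 42
σ = (2, 0, 1): (-2) + 17 + 28 = 43
σ = (2, 1, 0): (-2) + 12 + 17 = 27
Optimal value attained by: σ = (2, 0, 1).
Answer: det⊕(T) = 43; verdict: NONSINGULAR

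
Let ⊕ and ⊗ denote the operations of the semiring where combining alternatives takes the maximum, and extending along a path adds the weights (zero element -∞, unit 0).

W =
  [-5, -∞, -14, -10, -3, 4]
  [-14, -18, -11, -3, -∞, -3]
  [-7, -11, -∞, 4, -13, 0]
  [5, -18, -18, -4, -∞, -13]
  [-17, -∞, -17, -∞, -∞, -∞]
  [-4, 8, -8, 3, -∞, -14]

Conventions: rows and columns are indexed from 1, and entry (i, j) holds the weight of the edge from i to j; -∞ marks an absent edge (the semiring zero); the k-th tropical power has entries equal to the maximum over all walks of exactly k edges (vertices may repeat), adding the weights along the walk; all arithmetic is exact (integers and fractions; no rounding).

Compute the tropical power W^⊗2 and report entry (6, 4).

W^⊗2:
  [0, 12, -4, 7, -8, -1]
  [2, 5, -11, 0, -17, -10]
  [9, 8, -8, 3, -10, -3]
  [1, -5, -9, -5, 2, 9]
  [-22, -28, -31, -13, -20, -13]
  [8, -6, -3, 5, -7, 5]
Key observation: the optimum is the walk 6->2->4, with weight 8 + (-3) = 5.
Optimal value attained by: walk 6->2->4.
Answer: (W^⊗2)[6][4] = 5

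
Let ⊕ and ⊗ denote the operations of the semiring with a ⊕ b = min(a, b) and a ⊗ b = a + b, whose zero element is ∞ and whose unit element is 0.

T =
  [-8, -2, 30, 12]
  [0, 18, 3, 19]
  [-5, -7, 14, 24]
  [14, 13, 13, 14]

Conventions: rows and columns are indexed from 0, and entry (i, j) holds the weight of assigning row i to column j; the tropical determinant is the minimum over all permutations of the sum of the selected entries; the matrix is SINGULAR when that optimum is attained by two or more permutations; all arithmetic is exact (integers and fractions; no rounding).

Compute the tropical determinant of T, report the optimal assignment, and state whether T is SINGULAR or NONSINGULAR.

σ = (0, 1, 2, 3): (-8) + 18 + 14 + 14 = 38
σ = (0, 1, 3, 2): (-8) + 18 + 24 + 13 = 47
σ = (0, 2, 1, 3): (-8) + 3 + (-7) + 14 = 2
σ = (0, 2, 3, 1): (-8) + 3 + 24 + 13 = 32
σ = (0, 3, 1, 2): (-8) + 19 + (-7) + 13 = 17
σ = (0, 3, 2, 1): (-8) + 19 + 14 + 13 = 38
σ = (1, 0, 2, 3): (-2) + 0 + 14 + 14 = 26
σ = (1, 0, 3, 2): (-2) + 0 + 24 + 13 = 35
σ = (1, 2, 0, 3): (-2) + 3 + (-5) + 14 = 10
σ = (1, 2, 3, 0): (-2) + 3 + 24 + 14 = 39
σ = (1, 3, 0, 2): (-2) + 19 + (-5) + 13 = 25
σ = (1, 3, 2, 0): (-2) + 19 + 14 + 14 = 45
σ = (2, 0, 1, 3): 30 + 0 + (-7) + 14 = 37
σ = (2, 0, 3, 1): 30 + 0 + 24 + 13 = 67
σ = (2, 1, 0, 3): 30 + 18 + (-5) + 14 = 57
σ = (2, 1, 3, 0): 30 + 18 + 24 + 14 = 86
σ = (2, 3, 0, 1): 30 + 19 + (-5) + 13 = 57
σ = (2, 3, 1, 0): 30 + 19 + (-7) + 14 = 56
σ = (3, 0, 1, 2): 12 + 0 + (-7) + 13 = 18
σ = (3, 0, 2, 1): 12 + 0 + 14 + 13 = 39
σ = (3, 1, 0, 2): 12 + 18 + (-5) + 13 = 38
σ = (3, 1, 2, 0): 12 + 18 + 14 + 14 = 58
σ = (3, 2, 0, 1): 12 + 3 + (-5) + 13 = 23
σ = (3, 2, 1, 0): 12 + 3 + (-7) + 14 = 22
Optimal value attained by: σ = (0, 2, 1, 3).
Answer: det⊕(T) = 2; verdict: NONSINGULAR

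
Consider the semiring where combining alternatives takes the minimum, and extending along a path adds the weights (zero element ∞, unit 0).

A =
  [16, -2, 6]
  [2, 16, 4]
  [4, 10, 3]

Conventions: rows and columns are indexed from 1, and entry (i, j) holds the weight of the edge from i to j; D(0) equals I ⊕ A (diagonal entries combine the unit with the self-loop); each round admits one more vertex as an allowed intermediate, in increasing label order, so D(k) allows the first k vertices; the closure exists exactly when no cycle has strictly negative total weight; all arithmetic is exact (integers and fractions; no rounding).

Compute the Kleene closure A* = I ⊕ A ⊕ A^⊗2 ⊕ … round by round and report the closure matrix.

D(0):
  [0, -2, 6]
  [2, 0, 4]
  [4, 10, 0]
D(1):
  [0, -2, 6]
  [2, 0, 4]
  [4, 2, 0]
D(2):
  [0, -2, 2]
  [2, 0, 4]
  [4, 2, 0]
D(3):
  [0, -2, 2]
  [2, 0, 4]
  [4, 2, 0]
Answer: A* = [[0, -2, 2], [2, 0, 4], [4, 2, 0]]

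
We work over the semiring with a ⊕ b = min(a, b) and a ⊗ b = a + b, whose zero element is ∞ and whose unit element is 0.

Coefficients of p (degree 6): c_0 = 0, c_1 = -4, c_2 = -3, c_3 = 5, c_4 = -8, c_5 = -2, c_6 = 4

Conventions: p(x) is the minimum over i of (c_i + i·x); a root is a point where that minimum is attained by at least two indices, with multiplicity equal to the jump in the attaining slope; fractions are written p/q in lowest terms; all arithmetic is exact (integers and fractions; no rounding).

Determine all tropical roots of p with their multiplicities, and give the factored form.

hull edge (i=0, c=0) to (i=1, c=-4): slope -4, span 1
hull edge (i=1, c=-4) to (i=4, c=-8): slope -4/3, span 3
hull edge (i=4, c=-8) to (i=6, c=4): slope 6, span 2
Factored form: p(x) = 4 ⊗ (x ⊕ (-6)) ⊗ (x ⊕ (-6)) ⊗ (x ⊕ 4/3) ⊗ (x ⊕ 4/3) ⊗ (x ⊕ 4/3) ⊗ (x ⊕ 4)
Answer: roots = -6 (mult 2), 4/3 (mult 3), 4 (mult 1)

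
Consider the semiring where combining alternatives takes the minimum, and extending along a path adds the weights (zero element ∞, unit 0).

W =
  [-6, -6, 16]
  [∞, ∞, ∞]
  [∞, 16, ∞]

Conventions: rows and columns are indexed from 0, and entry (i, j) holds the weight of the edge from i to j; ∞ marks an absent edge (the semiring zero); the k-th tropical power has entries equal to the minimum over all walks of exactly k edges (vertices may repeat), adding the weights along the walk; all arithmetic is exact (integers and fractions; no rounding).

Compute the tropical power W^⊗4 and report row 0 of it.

W^⊗2:
  [-12, -12, 10]
  [∞, ∞, ∞]
  [∞, ∞, ∞]
W^⊗3:
  [-18, -18, 4]
  [∞, ∞, ∞]
  [∞, ∞, ∞]
W^⊗4:
  [-24, -24, -2]
  [∞, ∞, ∞]
  [∞, ∞, ∞]
Answer: row 0 of W^⊗4 = [-24, -24, -2]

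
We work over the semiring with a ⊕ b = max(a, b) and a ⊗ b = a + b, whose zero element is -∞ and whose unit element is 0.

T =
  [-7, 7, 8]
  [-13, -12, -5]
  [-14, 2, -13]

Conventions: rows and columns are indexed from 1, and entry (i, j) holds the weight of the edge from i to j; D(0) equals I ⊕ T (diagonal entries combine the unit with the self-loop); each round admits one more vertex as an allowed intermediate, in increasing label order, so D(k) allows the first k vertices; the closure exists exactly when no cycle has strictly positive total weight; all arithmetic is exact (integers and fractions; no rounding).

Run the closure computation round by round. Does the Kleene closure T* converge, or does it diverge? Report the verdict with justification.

D(0):
  [0, 7, 8]
  [-13, 0, -5]
  [-14, 2, 0]
D(1):
  [0, 7, 8]
  [-13, 0, -5]
  [-14, 2, 0]
D(2):
  [0, 7, 8]
  [-13, 0, -5]
  [-11, 2, 0]
D(3):
  [0, 10, 8]
  [-13, 0, -5]
  [-11, 2, 0]
Key observation: every diagonal entry stays at the unit through all rounds, so no improving cycle exists.
Answer: CONVERGES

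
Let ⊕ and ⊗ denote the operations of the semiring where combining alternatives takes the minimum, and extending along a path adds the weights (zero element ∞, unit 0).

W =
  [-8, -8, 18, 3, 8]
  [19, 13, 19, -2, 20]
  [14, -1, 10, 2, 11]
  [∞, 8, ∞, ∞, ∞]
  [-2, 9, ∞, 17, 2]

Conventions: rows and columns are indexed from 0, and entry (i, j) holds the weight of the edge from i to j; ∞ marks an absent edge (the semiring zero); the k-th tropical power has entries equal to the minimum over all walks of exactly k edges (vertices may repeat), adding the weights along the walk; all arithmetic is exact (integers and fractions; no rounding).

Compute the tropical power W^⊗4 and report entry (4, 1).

W^⊗2:
  [-16, -16, 10, -10, 0]
  [11, 6, 29, 11, 22]
  [6, 6, 18, -3, 13]
  [27, 21, 27, 6, 28]
  [-10, -10, 16, 1, 4]
W^⊗3:
  [-24, -24, 2, -18, -8]
  [3, 3, 25, 4, 19]
  [-2, -2, 24, 4, 14]
  [19, 14, 37, 19, 30]
  [-18, -18, 8, -12, -2]
W^⊗4:
  [-32, -32, -6, -26, -16]
  [-5, -5, 21, 1, 11]
  [-10, -10, 16, -4, 6]
  [11, 11, 33, 12, 27]
  [-26, -26, 0, -20, -10]
Key observation: the optimum is the walk 4->0->0->0->1, with weight (-2) + (-8) + (-8) + (-8) = -26.
Optimal value attained by: walk 4->0->0->0->1.
Answer: (W^⊗4)[4][1] = -26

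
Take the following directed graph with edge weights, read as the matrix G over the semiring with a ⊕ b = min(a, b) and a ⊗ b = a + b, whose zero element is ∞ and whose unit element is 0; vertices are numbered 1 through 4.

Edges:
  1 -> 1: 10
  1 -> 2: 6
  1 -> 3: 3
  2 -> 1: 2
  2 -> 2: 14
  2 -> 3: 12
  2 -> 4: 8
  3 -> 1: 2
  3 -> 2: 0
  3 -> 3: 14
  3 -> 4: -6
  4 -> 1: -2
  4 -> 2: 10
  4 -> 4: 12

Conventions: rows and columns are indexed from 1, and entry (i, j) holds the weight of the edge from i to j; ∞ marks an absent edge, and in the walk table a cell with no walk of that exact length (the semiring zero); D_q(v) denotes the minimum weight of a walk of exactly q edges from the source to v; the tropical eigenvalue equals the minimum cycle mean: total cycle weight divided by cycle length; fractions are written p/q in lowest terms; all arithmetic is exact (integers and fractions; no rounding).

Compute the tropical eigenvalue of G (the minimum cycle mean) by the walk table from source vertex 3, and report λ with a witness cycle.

q=0: [∞, ∞, 0, ∞]
q=1: [2, 0, 14, -6]
q=2: [-8, 4, 5, 6]
q=3: [2, -2, -5, -1]
q=4: [-3, -5, 5, -11]
Optimal cycle mean attained by: cycle 1->3->4->1, total 3 + (-6) + (-2), length 3.
Answer: λ = -5/3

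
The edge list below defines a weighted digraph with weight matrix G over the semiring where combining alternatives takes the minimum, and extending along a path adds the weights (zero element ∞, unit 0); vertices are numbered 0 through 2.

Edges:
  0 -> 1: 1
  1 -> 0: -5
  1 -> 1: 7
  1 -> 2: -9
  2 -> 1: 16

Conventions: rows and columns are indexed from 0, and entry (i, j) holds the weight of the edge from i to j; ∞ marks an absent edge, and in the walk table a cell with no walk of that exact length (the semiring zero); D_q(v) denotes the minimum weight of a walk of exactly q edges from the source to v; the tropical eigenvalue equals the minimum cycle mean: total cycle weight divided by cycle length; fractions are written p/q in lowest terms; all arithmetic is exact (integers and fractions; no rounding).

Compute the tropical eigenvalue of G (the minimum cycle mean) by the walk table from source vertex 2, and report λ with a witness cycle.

q=0: [∞, ∞, 0]
q=1: [∞, 16, ∞]
q=2: [11, 23, 7]
q=3: [18, 12, 14]
Optimal cycle mean attained by: cycle 0->1->0, total 1 + (-5), length 2.
Answer: λ = -2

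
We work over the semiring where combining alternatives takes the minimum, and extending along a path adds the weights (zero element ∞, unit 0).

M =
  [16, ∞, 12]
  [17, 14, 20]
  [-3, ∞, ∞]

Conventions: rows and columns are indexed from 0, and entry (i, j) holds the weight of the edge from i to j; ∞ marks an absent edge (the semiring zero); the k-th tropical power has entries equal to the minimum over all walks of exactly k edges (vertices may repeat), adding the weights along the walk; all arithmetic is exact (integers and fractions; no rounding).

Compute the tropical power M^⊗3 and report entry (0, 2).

M^⊗2:
  [9, ∞, 28]
  [17, 28, 29]
  [13, ∞, 9]
M^⊗3:
  [25, ∞, 21]
  [26, 42, 29]
  [6, ∞, 25]
Key observation: the optimum is the walk 0->2->0->2, with weight 12 + (-3) + 12 = 21.
Optimal value attained by: walk 0->2->0->2.
Answer: (M^⊗3)[0][2] = 21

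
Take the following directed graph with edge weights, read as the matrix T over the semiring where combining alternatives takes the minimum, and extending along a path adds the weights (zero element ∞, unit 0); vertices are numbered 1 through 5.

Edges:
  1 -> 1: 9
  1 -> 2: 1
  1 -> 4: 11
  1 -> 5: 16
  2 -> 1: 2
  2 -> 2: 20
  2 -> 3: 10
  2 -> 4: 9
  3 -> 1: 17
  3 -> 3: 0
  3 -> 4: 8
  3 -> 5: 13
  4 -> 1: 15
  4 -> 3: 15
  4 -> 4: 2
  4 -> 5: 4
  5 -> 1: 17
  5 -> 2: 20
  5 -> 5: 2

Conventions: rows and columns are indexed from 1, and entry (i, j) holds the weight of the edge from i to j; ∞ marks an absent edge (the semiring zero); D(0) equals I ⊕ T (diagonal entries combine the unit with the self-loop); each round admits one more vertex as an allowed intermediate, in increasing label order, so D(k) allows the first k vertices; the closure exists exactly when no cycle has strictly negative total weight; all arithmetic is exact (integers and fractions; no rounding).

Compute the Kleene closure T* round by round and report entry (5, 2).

D(0):
  [0, 1, ∞, 11, 16]
  [2, 0, 10, 9, ∞]
  [17, ∞, 0, 8, 13]
  [15, ∞, 15, 0, 4]
  [17, 20, ∞, ∞, 0]
D(1):
  [0, 1, ∞, 11, 16]
  [2, 0, 10, 9, 18]
  [17, 18, 0, 8, 13]
  [15, 16, 15, 0, 4]
  [17, 18, ∞, 28, 0]
D(2):
  [0, 1, 11, 10, 16]
  [2, 0, 10, 9, 18]
  [17, 18, 0, 8, 13]
  [15, 16, 15, 0, 4]
  [17, 18, 28, 27, 0]
D(3):
  [0, 1, 11, 10, 16]
  [2, 0, 10, 9, 18]
  [17, 18, 0, 8, 13]
  [15, 16, 15, 0, 4]
  [17, 18, 28, 27, 0]
D(4):
  [0, 1, 11, 10, 14]
  [2, 0, 10, 9, 13]
  [17, 18, 0, 8, 12]
  [15, 16, 15, 0, 4]
  [17, 18, 28, 27, 0]
D(5):
  [0, 1, 11, 10, 14]
  [2, 0, 10, 9, 13]
  [17, 18, 0, 8, 12]
  [15, 16, 15, 0, 4]
  [17, 18, 28, 27, 0]
Answer: T*[5][2] = 18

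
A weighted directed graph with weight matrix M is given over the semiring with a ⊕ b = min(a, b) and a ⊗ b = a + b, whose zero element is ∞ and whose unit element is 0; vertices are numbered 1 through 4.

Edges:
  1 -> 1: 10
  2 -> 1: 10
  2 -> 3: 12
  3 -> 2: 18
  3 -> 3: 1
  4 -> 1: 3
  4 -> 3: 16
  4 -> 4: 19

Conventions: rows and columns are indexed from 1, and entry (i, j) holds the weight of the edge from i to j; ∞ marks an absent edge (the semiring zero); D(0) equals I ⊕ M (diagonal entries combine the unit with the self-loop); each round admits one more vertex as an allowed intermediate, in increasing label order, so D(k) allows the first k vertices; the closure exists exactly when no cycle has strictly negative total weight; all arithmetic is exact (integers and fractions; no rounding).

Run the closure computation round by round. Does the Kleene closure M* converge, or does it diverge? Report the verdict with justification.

D(0):
  [0, ∞, ∞, ∞]
  [10, 0, 12, ∞]
  [∞, 18, 0, ∞]
  [3, ∞, 16, 0]
D(1):
  [0, ∞, ∞, ∞]
  [10, 0, 12, ∞]
  [∞, 18, 0, ∞]
  [3, ∞, 16, 0]
D(2):
  [0, ∞, ∞, ∞]
  [10, 0, 12, ∞]
  [28, 18, 0, ∞]
  [3, ∞, 16, 0]
D(3):
  [0, ∞, ∞, ∞]
  [10, 0, 12, ∞]
  [28, 18, 0, ∞]
  [3, 34, 16, 0]
D(4):
  [0, ∞, ∞, ∞]
  [10, 0, 12, ∞]
  [28, 18, 0, ∞]
  [3, 34, 16, 0]
Key observation: every diagonal entry stays at the unit through all rounds, so no improving cycle exists.
Answer: CONVERGES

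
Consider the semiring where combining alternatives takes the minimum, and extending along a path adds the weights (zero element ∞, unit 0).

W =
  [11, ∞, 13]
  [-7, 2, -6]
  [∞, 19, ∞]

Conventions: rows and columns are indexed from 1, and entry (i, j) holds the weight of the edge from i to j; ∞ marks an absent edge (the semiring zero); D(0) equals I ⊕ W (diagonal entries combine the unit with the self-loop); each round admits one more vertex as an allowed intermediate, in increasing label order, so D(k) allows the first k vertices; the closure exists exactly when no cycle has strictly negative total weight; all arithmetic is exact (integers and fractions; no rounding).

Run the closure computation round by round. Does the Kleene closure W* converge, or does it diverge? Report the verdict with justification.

D(0):
  [0, ∞, 13]
  [-7, 0, -6]
  [∞, 19, 0]
D(1):
  [0, ∞, 13]
  [-7, 0, -6]
  [∞, 19, 0]
D(2):
  [0, ∞, 13]
  [-7, 0, -6]
  [12, 19, 0]
D(3):
  [0, 32, 13]
  [-7, 0, -6]
  [12, 19, 0]
Key observation: every diagonal entry stays at the unit through all rounds, so no improving cycle exists.
Answer: CONVERGES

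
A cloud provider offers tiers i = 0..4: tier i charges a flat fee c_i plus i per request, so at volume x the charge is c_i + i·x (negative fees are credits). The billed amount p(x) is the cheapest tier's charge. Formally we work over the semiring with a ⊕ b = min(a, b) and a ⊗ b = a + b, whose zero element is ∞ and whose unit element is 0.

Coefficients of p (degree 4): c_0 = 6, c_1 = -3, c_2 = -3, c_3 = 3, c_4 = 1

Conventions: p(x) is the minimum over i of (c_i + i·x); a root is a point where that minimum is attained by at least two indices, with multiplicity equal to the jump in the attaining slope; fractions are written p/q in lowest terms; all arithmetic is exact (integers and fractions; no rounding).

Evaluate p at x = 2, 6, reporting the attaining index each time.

p(2) = min(6+0·2=6, -3+1·2=-1, -3+2·2=1, 3+3·2=9, 1+4·2=9) = -1 (attained by i=1)
p(6) = min(6+0·6=6, -3+1·6=3, -3+2·6=9, 3+3·6=21, 1+4·6=25) = 3 (attained by i=1)
Answer: p(2) = -1; p(6) = 3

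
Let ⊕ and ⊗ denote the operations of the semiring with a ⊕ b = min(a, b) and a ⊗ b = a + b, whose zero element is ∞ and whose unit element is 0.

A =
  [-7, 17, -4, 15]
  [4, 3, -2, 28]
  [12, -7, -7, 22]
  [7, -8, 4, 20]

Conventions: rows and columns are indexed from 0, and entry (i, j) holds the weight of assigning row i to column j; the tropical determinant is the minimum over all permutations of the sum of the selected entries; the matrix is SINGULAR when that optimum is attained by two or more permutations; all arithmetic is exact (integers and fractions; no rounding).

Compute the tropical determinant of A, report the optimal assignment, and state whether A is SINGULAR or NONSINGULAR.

σ = (0, 1, 2, 3): (-7) + 3 + (-7) + 20 = 9
σ = (0, 1, 3, 2): (-7) + 3 + 22 + 4 = 22
σ = (0, 2, 1, 3): (-7) + (-2) + (-7) + 20 = 4
σ = (0, 2, 3, 1): (-7) + (-2) + 22 + (-8) = 5
σ = (0, 3, 1, 2): (-7) + 28 + (-7) + 4 = 18
σ = (0, 3, 2, 1): (-7) + 28 + (-7) + (-8) = 6
σ = (1, 0, 2, 3): 17 + 4 + (-7) + 20 = 34
σ = (1, 0, 3, 2): 17 + 4 + 22 + 4 = 47
σ = (1, 2, 0, 3): 17 + (-2) + 12 + 20 = 47
σ = (1, 2, 3, 0): 17 + (-2) + 22 + 7 = 44
σ = (1, 3, 0, 2): 17 + 28 + 12 + 4 = 61
σ = (1, 3, 2, 0): 17 + 28 + (-7) + 7 = 45
σ = (2, 0, 1, 3): (-4) + 4 + (-7) + 20 = 13
σ = (2, 0, 3, 1): (-4) + 4 + 22 + (-8) = 14
σ = (2, 1, 0, 3): (-4) + 3 + 12 + 20 = 31
σ = (2, 1, 3, 0): (-4) + 3 + 22 + 7 = 28
σ = (2, 3, 0, 1): (-4) + 28 + 12 + (-8) = 28
σ = (2, 3, 1, 0): (-4) + 28 + (-7) + 7 = 24
σ = (3, 0, 1, 2): 15 + 4 + (-7) + 4 = 16
σ = (3, 0, 2, 1): 15 + 4 + (-7) + (-8) = 4
σ = (3, 1, 0, 2): 15 + 3 + 12 + 4 = 34
σ = (3, 1, 2, 0): 15 + 3 + (-7) + 7 = 18
σ = (3, 2, 0, 1): 15 + (-2) + 12 + (-8) = 17
σ = (3, 2, 1, 0): 15 + (-2) + (-7) + 7 = 13
Optimal value attained by: σ = (0, 2, 1, 3).
Answer: det⊕(A) = 4; verdict: SINGULAR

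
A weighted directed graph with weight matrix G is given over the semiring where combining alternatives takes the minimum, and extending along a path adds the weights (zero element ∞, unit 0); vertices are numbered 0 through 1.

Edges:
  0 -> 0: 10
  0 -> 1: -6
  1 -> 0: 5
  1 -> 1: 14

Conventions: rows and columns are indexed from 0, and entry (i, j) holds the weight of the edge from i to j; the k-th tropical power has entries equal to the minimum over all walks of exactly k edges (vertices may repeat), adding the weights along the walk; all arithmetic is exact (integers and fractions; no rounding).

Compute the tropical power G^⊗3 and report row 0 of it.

G^⊗2:
  [-1, 4]
  [15, -1]
G^⊗3:
  [9, -7]
  [4, 9]
Answer: row 0 of G^⊗3 = [9, -7]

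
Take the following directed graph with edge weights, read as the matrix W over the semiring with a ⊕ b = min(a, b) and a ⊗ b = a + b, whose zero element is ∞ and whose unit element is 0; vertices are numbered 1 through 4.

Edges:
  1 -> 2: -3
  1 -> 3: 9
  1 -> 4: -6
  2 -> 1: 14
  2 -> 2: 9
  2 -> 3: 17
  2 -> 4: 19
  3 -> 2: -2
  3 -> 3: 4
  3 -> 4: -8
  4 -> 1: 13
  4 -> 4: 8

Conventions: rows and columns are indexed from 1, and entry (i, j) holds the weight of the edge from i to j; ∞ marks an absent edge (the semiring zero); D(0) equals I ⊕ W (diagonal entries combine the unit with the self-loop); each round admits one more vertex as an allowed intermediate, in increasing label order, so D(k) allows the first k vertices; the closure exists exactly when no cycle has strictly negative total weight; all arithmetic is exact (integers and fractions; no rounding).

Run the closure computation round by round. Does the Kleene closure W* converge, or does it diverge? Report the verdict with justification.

D(0):
  [0, -3, 9, -6]
  [14, 0, 17, 19]
  [∞, -2, 0, -8]
  [13, ∞, ∞, 0]
D(1):
  [0, -3, 9, -6]
  [14, 0, 17, 8]
  [∞, -2, 0, -8]
  [13, 10, 22, 0]
D(2):
  [0, -3, 9, -6]
  [14, 0, 17, 8]
  [12, -2, 0, -8]
  [13, 10, 22, 0]
D(3):
  [0, -3, 9, -6]
  [14, 0, 17, 8]
  [12, -2, 0, -8]
  [13, 10, 22, 0]
D(4):
  [0, -3, 9, -6]
  [14, 0, 17, 8]
  [5, -2, 0, -8]
  [13, 10, 22, 0]
Key observation: every diagonal entry stays at the unit through all rounds, so no improving cycle exists.
Answer: CONVERGES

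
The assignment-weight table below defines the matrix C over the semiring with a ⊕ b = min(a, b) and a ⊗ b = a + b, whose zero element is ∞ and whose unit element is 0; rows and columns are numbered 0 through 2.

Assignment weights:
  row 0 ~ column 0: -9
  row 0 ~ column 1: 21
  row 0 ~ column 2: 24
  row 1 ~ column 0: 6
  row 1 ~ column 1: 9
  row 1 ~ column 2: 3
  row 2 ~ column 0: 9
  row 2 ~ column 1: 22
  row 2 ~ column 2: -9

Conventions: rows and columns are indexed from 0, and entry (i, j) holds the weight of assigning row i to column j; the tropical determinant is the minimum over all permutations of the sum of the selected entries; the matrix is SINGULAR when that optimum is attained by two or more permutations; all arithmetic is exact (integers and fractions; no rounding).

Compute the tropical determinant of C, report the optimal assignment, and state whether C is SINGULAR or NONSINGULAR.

σ = (0, 1, 2): (-9) + 9 + (-9) = -9
σ = (0, 2, 1): (-9) + 3 + 22 = 16
σ = (1, 0, 2): 21 + 6 + (-9) = 18
σ = (1, 2, 0): 21 + 3 + 9 = 33
σ = (2, 0, 1): 24 + 6 + 22 = 52
σ = (2, 1, 0): 24 + 9 + 9 = 42
Optimal value attained by: σ = (0, 1, 2).
Answer: det⊕(C) = -9; verdict: NONSINGULAR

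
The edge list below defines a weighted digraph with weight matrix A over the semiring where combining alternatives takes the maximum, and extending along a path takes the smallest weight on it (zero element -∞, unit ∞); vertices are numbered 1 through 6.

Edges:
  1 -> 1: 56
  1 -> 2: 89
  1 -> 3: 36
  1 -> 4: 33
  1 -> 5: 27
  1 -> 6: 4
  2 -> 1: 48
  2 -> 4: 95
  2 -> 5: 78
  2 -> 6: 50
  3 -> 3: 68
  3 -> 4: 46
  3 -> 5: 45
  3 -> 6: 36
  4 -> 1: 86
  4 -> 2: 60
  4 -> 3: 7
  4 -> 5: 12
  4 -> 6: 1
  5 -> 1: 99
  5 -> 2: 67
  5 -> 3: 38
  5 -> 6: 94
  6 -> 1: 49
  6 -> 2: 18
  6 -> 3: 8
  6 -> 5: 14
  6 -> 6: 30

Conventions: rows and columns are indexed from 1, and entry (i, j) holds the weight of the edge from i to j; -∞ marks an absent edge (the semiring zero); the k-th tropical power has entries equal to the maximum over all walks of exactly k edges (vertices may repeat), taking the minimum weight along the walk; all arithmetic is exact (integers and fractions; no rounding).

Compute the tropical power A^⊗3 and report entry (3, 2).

A^⊗2:
  [56, 56, 36, 89, 78, 50]
  [86, 67, 38, 33, 27, 78]
  [46, 46, 68, 46, 45, 45]
  [56, 86, 36, 60, 60, 50]
  [56, 89, 38, 67, 67, 50]
  [49, 49, 36, 33, 27, 30]
A^⊗3:
  [86, 67, 38, 56, 56, 78]
  [56, 86, 38, 67, 67, 50]
  [46, 46, 68, 46, 46, 46]
  [60, 60, 38, 86, 78, 60]
  [67, 67, 38, 89, 78, 67]
  [49, 49, 36, 49, 49, 49]
Key observation: the optimum is the walk 3->3->4->2, with weight 68 min 46 min 60 = 46.
Optimal value attained by: walk 3->3->4->2.
Answer: (A^⊗3)[3][2] = 46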